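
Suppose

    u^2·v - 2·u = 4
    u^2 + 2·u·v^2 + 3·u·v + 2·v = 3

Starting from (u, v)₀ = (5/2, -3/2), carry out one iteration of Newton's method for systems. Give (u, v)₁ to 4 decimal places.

At (5/2, -3/2): F = (-18.3750, 0.2500).
Jacobian J = [[2·u·v - 2, u^2], [2·u + 2·v^2 + 3·v, 4·u·v + 3·u + 2]].
At the point, J = [[-9.5000, 6.2500], [5.0000, -5.5000]] (det J = 21.0000).
Solving J·Δ = −F gives Δ = (-4.7381, -4.2619).
Then the next iterate is (u, v)₁ = (-2.2381, -5.7619).

(-2.2381, -5.7619)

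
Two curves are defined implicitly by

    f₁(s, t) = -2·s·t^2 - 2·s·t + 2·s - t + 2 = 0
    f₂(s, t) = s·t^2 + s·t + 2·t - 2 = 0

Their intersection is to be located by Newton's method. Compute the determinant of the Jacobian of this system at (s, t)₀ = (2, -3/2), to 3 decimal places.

-6.250

J = [[-2·t^2 - 2·t + 2, -4·s·t - 2·s - 1], [t^2 + t, 2·s·t + s + 2]].
At the point, J = [[0.500, 7.000], [0.750, -2.000]].
det J = -6.250.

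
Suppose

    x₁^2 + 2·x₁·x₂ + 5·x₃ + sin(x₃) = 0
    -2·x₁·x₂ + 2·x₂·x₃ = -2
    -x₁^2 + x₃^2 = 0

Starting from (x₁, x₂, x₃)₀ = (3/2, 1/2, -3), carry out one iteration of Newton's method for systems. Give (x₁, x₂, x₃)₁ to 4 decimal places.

At (3/2, 1/2, -3): F = (-11.391120, -2.5000, 6.7500).
Jacobian J = [[2·x₁ + 2·x₂, 2·x₁, cos(x₃) + 5], [-2·x₂, -2·x₁ + 2·x₃, 2·x₂], [-2·x₁, 0, 2·x₃]].
At the point, J = [[4.0000, 3.0000, 4.010008], [-1.0000, -9.0000, 1.0000], [-3.0000, 0.0000, -6.0000]] (det J = 80.729797).
Solving J·Δ = −F gives Δ = (4.9085, -0.9709, -1.3293).
Then the next iterate is (x₁, x₂, x₃)₁ = (6.4085, -0.4709, -4.3293).

(6.4085, -0.4709, -4.3293)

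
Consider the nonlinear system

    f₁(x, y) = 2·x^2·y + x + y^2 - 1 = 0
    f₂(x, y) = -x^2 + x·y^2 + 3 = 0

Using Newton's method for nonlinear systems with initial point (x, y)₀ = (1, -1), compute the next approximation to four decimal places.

(0.6667, 0.6667)

At (1, -1): F = (-1.0000, 3.0000).
Jacobian J = [[4·x·y + 1, 2·x^2 + 2·y], [-2·x + y^2, 2·x·y]].
At the point, J = [[-3.0000, 0.0000], [-1.0000, -2.0000]] (det J = 6.0000).
Solving J·Δ = −F gives Δ = (-0.3333, 1.6667).
Then the next iterate is (x, y)₁ = (0.6667, 0.6667).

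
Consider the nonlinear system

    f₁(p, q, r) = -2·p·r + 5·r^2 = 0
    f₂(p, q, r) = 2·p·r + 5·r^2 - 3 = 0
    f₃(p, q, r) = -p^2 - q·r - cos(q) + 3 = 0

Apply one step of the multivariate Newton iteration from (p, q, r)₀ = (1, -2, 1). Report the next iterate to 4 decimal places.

At (1, -2, 1): F = (3.0000, 4.0000, 4.416147).
Jacobian J = [[-2·r, 0, -2·p + 10·r], [2·r, 0, 2·p + 10·r], [-2·p, -r + sin(q), -q]].
At the point, J = [[-2.0000, 0.0000, 8.0000], [2.0000, 0.0000, 12.0000], [-2.0000, -1.909297, 2.0000]] (det J = -76.371897).
Solving J·Δ = −F gives Δ = (0.1000, 1.8416, -0.3500).
Then the next iterate is (p, q, r)₁ = (1.1000, -0.1584, 0.6500).

(1.1000, -0.1584, 0.6500)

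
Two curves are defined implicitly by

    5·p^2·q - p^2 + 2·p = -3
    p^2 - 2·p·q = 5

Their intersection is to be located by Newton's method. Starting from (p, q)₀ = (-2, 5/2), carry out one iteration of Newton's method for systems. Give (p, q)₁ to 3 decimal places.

(-2.000, 0.250)

At (-2, 5/2): F = (45.000, 9.000).
Jacobian J = [[10·p·q - 2·p + 2, 5·p^2], [2·p - 2·q, -2·p]].
At the point, J = [[-44.000, 20.000], [-9.000, 4.000]] (det J = 4.000).
Solving J·Δ = −F gives Δ = (0.000, -2.250).
Then the next iterate is (p, q)₁ = (-2.000, 0.250).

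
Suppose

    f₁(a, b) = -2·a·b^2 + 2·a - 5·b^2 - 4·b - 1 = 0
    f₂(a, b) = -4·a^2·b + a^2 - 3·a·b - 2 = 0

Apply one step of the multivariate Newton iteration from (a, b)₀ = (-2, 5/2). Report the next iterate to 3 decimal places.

(-2.015, 0.157)

At (-2, 5/2): F = (-21.250, -23.000).
Jacobian J = [[-2·b^2 + 2, -4·a·b - 10·b - 4], [-8·a·b + 2·a - 3·b, -4·a^2 - 3·a]].
At the point, J = [[-10.500, -9.000], [28.500, -10.000]] (det J = 361.500).
Solving J·Δ = −F gives Δ = (-0.015, -2.343).
Then the next iterate is (a, b)₁ = (-2.015, 0.157).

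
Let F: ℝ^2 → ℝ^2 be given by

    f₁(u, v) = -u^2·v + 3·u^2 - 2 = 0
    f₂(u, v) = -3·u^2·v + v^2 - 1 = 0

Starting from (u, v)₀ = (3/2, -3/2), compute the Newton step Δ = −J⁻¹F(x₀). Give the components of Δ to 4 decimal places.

(-0.5296, 0.4333)

At (3/2, -3/2): F = (8.1250, 11.3750).
Jacobian J = [[-2·u·v + 6·u, -u^2], [-6·u·v, -3·u^2 + 2·v]].
At the point, J = [[13.5000, -2.2500], [13.5000, -9.7500]] (det J = -101.2500).
Solving J·Δ = −F gives Δ = (-0.5296, 0.4333).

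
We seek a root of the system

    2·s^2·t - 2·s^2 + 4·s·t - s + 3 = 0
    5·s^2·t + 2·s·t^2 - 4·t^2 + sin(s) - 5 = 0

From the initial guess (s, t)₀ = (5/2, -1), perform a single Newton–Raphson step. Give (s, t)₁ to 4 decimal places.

(1.3276, -0.7693)

At (5/2, -1): F = (-34.5000, -34.651528).
Jacobian J = [[4·s·t - 4·s + 4·t - 1, 2·s^2 + 4·s], [10·s·t + 2·t^2 + cos(s), 5·s^2 + 4·s·t - 8·t]].
At the point, J = [[-25.0000, 22.5000], [-23.801144, 29.2500]] (det J = -195.724269).
Solving J·Δ = −F gives Δ = (-1.1724, 0.2307).
Then the next iterate is (s, t)₁ = (1.3276, -0.7693).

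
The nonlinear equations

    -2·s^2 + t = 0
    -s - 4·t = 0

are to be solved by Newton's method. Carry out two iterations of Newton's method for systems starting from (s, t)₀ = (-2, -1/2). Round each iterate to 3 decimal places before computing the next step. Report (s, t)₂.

(-0.549, 0.137)

At (-2, -1/2): F = (-8.500, 4.000).
Jacobian J = [[-4·s, 1], [-1, -4]].
At the point, J = [[8.000, 1.000], [-1.000, -4.000]] (det J = -31.000).
Solving J·Δ = −F gives Δ = (0.968, 0.758).
Then the next iterate is (s, t)₁ = (-1.032, 0.258).
Round to (-1.032, 0.258) and repeat: F = (-1.87205, 0.000), J = [[4.128, 1.000], [-1.000, -4.000]].
Δ = (0.483, -0.121), so (s, t)₂ = (-0.549, 0.137).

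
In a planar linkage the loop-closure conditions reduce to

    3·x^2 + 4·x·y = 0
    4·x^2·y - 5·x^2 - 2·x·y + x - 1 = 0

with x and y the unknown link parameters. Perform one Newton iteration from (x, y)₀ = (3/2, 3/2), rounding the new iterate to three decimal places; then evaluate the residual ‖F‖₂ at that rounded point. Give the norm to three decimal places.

At (3/2, 3/2): F = (15.750, -1.750).
Jacobian J = [[6·x + 4·y, 4·x], [8·x·y - 10·x - 2·y + 1, 4·x^2 - 2·x]].
At the point, J = [[15.000, 6.000], [1.000, 6.000]] (det J = 84.000).
Solving J·Δ = −F gives Δ = (-1.250, 0.500).
Then the next iterate is (x, y)₁ = (0.250, 2.000).
Re-evaluating at (0.250, 2.000): F = (2.18750, -1.56250), so ‖F‖₂ = 2.688.

2.688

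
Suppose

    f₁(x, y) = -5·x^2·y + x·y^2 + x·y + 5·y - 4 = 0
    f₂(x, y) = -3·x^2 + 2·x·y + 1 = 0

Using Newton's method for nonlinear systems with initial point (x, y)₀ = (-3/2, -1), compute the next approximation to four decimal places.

(-1.2468, -1.3259)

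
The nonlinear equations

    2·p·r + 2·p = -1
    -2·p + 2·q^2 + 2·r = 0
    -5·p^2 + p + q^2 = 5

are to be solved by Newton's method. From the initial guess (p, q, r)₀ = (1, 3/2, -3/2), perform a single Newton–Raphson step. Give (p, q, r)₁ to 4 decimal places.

At (1, 3/2, -3/2): F = (0.0000, -0.5000, -6.7500).
Jacobian J = [[2·r + 2, 0, 2·p], [-2, 4·q, 2], [-10·p + 1, 2·q, 0]].
At the point, J = [[-1.0000, 0.0000, 2.0000], [-2.0000, 6.0000, 2.0000], [-9.0000, 3.0000, 0.0000]] (det J = 102.0000).
Solving J·Δ = −F gives Δ = (-0.7647, -0.0441, -0.3824).
Then the next iterate is (p, q, r)₁ = (0.2353, 1.4559, -1.8824).

(0.2353, 1.4559, -1.8824)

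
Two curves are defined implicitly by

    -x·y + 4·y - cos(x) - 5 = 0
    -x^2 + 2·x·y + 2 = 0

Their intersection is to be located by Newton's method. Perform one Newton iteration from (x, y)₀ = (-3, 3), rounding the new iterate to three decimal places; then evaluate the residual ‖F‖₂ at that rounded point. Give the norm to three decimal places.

At (-3, 3): F = (16.98999, -25.000).
Jacobian J = [[-y + sin(x), -x + 4], [-2·x + 2·y, 2·x]].
At the point, J = [[-3.14112, 7.000], [12.000, -6.000]] (det J = -65.15328).
Solving J·Δ = −F gives Δ = (1.121, -1.924).
Then the next iterate is (x, y)₁ = (-1.879, 1.076).
Re-evaluating at (-1.879, 1.076): F = (1.62915, -5.57425), so ‖F‖₂ = 5.807.

5.807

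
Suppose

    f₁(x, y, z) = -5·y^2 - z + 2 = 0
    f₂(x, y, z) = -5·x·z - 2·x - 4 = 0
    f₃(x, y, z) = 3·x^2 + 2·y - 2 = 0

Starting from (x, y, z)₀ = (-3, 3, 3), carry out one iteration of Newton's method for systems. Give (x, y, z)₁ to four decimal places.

(-1.4431, 1.5123, 1.6312)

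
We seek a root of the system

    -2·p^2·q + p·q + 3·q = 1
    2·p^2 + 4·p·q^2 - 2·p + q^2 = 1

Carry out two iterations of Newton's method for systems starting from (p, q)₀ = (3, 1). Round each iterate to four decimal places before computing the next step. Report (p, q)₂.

At (3, 1): F = (-13.0000, 24.0000).
Jacobian J = [[-4·p·q + q, -2·p^2 + p + 3], [4·p + 4·q^2 - 2, 8·p·q + 2·q]].
At the point, J = [[-11.0000, -12.0000], [14.0000, 26.0000]] (det J = -118.0000).
Solving J·Δ = −F gives Δ = (-0.4237, -0.6949).
Then the next iterate is (p, q)₁ = (2.5763, 0.3051).
Round to (2.5763, 0.3051) and repeat: F = (-3.348765, 8.174399), J = [[-2.839017, -7.698343], [8.677544, 6.898433]].
Δ = (-0.8435, -0.1239), so (p, q)₂ = (1.7328, 0.1812).

(1.7328, 0.1812)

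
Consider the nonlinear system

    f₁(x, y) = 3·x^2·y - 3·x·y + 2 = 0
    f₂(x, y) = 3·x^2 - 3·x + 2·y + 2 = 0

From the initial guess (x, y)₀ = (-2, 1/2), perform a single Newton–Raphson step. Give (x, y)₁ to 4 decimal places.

(-0.6039, 0.4706)

At (-2, 1/2): F = (11.0000, 21.0000).
Jacobian J = [[6·x·y - 3·y, 3·x^2 - 3·x], [6·x - 3, 2]].
At the point, J = [[-7.5000, 18.0000], [-15.0000, 2.0000]] (det J = 255.0000).
Solving J·Δ = −F gives Δ = (1.3961, -0.0294).
Then the next iterate is (x, y)₁ = (-0.6039, 0.4706).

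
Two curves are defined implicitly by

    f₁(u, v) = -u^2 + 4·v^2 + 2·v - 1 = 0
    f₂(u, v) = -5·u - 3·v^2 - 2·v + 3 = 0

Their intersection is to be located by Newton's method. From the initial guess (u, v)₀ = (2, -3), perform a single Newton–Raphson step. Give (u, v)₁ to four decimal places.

At (2, -3): F = (25.0000, -28.0000).
Jacobian J = [[-2·u, 8·v + 2], [-5, -6·v - 2]].
At the point, J = [[-4.0000, -22.0000], [-5.0000, 16.0000]] (det J = -174.0000).
Solving J·Δ = −F gives Δ = (-1.2414, 1.3621).
Then the next iterate is (u, v)₁ = (0.7586, -1.6379).

(0.7586, -1.6379)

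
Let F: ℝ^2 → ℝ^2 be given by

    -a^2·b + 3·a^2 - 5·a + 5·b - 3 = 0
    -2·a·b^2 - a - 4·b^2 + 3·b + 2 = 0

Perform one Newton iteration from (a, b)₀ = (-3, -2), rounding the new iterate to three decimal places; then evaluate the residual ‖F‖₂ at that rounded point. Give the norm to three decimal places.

17.043

At (-3, -2): F = (47.000, 7.000).
Jacobian J = [[-2·a·b + 6·a - 5, -a^2 + 5], [-2·b^2 - 1, -4·a·b - 8·b + 3]].
At the point, J = [[-35.000, -4.000], [-9.000, -5.000]] (det J = 139.000).
Solving J·Δ = −F gives Δ = (1.489, -1.281).
Then the next iterate is (a, b)₁ = (-1.511, -3.281).
Re-evaluating at (-1.511, -3.281): F = (2.49028, -16.86013), so ‖F‖₂ = 17.043.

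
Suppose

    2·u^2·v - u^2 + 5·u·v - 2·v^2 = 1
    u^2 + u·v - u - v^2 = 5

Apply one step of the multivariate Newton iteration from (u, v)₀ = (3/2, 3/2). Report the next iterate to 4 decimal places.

(1.7455, -0.7606)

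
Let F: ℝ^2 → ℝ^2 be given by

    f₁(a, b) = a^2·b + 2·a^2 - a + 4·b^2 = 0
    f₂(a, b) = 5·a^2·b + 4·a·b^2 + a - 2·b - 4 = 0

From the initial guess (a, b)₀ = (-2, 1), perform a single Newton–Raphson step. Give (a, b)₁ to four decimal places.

(-1.9221, -0.4156)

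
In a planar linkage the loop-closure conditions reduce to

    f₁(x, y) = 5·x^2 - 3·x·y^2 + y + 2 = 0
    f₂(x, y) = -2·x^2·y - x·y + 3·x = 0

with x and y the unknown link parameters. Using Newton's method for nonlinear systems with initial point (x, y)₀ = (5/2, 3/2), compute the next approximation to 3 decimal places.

(1.453, 1.442)

At (5/2, 3/2): F = (17.875, -15.000).
Jacobian J = [[10·x - 3·y^2, -6·x·y + 1], [-4·x·y - y + 3, -2·x^2 - x]].
At the point, J = [[18.250, -21.500], [-13.500, -15.000]] (det J = -564.000).
Solving J·Δ = −F gives Δ = (-1.047, -0.058).
Then the next iterate is (x, y)₁ = (1.453, 1.442).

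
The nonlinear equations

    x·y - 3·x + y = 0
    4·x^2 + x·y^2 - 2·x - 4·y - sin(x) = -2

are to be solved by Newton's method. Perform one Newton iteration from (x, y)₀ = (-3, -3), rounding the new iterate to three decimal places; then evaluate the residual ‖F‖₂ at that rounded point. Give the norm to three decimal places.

11.640

At (-3, -3): F = (15.000, 29.14112).
Jacobian J = [[y - 3, x + 1], [8·x + y^2 - cos(x) - 2, 2·x·y - 4]].
At the point, J = [[-6.000, -2.000], [-16.01001, 14.000]] (det J = -116.02002).
Solving J·Δ = −F gives Δ = (2.312, 0.563).
Then the next iterate is (x, y)₁ = (-0.688, -2.437).
Re-evaluating at (-0.688, -2.437): F = (1.30366, 11.56636), so ‖F‖₂ = 11.640.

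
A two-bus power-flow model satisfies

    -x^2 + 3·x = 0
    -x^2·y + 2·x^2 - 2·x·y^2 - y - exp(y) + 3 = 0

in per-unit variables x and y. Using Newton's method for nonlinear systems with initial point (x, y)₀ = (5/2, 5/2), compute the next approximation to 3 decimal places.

At (5/2, 5/2): F = (1.250, -46.05749).
Jacobian J = [[-2·x + 3, 0], [-2·x·y + 4·x - 2·y^2, -x^2 - 4·x·y - exp(y) - 1]].
At the point, J = [[-2.000, 0.000], [-15.000, -44.43249]] (det J = 88.86499).
Solving J·Δ = −F gives Δ = (0.625, -1.248).
Then the next iterate is (x, y)₁ = (3.125, 1.252).

(3.125, 1.252)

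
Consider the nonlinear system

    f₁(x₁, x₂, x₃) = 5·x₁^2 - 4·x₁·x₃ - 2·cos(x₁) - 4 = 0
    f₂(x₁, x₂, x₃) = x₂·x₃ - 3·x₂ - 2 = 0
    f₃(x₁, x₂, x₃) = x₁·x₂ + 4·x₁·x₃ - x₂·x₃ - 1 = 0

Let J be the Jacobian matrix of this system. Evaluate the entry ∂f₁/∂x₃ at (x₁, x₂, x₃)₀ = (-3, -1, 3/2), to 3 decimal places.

∂f₁/∂x₃ = -4·x₁.
At (-3, -1, 3/2) this is 12.000.

12.000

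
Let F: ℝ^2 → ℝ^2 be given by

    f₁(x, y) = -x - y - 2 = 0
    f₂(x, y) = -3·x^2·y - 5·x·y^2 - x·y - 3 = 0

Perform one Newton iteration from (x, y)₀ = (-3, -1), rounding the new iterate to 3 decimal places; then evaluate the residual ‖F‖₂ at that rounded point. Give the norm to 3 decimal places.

At (-3, -1): F = (2.000, 36.000).
Jacobian J = [[-1, -1], [-6·x·y - 5·y^2 - y, -3·x^2 - 10·x·y - x]].
At the point, J = [[-1.000, -1.000], [-22.000, -54.000]] (det J = 32.000).
Solving J·Δ = −F gives Δ = (2.250, -0.250).
Then the next iterate is (x, y)₁ = (-0.750, -1.250).
Re-evaluating at (-0.750, -1.250): F = (0.000, 4.03125), so ‖F‖₂ = 4.031.

4.031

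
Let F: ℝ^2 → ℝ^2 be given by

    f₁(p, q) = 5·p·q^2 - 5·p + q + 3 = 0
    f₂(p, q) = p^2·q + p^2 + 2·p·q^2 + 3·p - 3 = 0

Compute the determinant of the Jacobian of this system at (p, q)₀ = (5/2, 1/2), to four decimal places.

-190.6875

J = [[5·q^2 - 5, 10·p·q + 1], [2·p·q + 2·p + 2·q^2 + 3, p^2 + 4·p·q]].
At the point, J = [[-3.7500, 13.5000], [11.0000, 11.2500]].
det J = -190.6875.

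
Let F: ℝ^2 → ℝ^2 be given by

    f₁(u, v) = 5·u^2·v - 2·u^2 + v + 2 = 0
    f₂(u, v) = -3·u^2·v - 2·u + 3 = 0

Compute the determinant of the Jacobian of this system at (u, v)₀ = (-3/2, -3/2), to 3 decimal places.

-2.500

J = [[10·u·v - 4·u, 5·u^2 + 1], [-6·u·v - 2, -3·u^2]].
At the point, J = [[28.500, 12.250], [-15.500, -6.750]].
det J = -2.500.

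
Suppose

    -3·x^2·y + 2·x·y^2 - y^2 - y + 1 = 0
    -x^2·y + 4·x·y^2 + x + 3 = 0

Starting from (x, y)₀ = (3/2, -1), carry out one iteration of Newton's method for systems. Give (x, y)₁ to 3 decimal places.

At (3/2, -1): F = (10.750, 12.750).
Jacobian J = [[-6·x·y + 2·y^2, -3·x^2 + 4·x·y - 2·y - 1], [-2·x·y + 4·y^2 + 1, -x^2 + 8·x·y]].
At the point, J = [[11.000, -11.750], [8.000, -14.250]] (det J = -62.750).
Solving J·Δ = −F gives Δ = (-0.054, 0.865).
Then the next iterate is (x, y)₁ = (1.446, -0.135).

(1.446, -0.135)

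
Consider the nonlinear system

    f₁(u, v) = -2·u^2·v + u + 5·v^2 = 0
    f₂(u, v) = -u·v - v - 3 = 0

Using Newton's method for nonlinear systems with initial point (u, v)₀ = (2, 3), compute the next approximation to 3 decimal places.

At (2, 3): F = (23.000, -12.000).
Jacobian J = [[-4·u·v + 1, -2·u^2 + 10·v], [-v, -u - 1]].
At the point, J = [[-23.000, 22.000], [-3.000, -3.000]] (det J = 135.000).
Solving J·Δ = −F gives Δ = (-1.444, -2.556).
Then the next iterate is (u, v)₁ = (0.556, 0.444).

(0.556, 0.444)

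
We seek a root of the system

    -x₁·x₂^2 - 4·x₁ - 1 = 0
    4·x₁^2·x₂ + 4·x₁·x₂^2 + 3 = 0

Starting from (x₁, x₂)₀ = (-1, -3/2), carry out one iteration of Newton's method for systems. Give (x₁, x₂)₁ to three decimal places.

(0.297, -2.453)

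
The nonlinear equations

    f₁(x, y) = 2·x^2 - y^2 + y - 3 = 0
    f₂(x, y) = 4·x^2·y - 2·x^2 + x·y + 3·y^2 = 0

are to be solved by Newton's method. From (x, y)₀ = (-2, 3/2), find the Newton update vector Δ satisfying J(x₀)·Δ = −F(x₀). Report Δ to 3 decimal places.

At (-2, 3/2): F = (4.250, 19.750).
Jacobian J = [[4·x, -2·y + 1], [8·x·y - 4·x + y, 4·x^2 + x + 6·y]].
At the point, J = [[-8.000, -2.000], [-14.500, 23.000]] (det J = -213.000).
Solving J·Δ = −F gives Δ = (0.644, -0.452).

(0.644, -0.452)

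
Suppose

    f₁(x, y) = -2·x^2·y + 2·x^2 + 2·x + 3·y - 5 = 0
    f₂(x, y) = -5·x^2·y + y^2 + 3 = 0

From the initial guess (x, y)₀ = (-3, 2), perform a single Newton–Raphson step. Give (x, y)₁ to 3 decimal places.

At (-3, 2): F = (-23.000, -83.000).
Jacobian J = [[-4·x·y + 4·x + 2, -2·x^2 + 3], [-10·x·y, -5·x^2 + 2·y]].
At the point, J = [[14.000, -15.000], [60.000, -41.000]] (det J = 326.000).
Solving J·Δ = −F gives Δ = (0.926, -0.669).
Then the next iterate is (x, y)₁ = (-2.074, 1.331).

(-2.074, 1.331)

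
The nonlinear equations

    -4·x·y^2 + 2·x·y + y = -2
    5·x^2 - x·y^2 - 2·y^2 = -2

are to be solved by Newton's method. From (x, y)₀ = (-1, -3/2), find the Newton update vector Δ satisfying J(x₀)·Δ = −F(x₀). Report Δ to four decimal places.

At (-1, -3/2): F = (12.5000, 4.7500).
Jacobian J = [[-4·y^2 + 2·y, -8·x·y + 2·x + 1], [10·x - y^2, -2·x·y - 4·y]].
At the point, J = [[-12.0000, -13.0000], [-12.2500, 3.0000]] (det J = -195.2500).
Solving J·Δ = −F gives Δ = (0.5083, 0.4923).

(0.5083, 0.4923)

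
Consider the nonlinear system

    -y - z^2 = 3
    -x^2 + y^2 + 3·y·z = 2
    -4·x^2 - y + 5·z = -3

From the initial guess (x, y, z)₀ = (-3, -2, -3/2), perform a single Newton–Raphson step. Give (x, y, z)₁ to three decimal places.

(-1.631, -1.646, -0.299)

At (-3, -2, -3/2): F = (-3.250, 2.000, -38.500).
Jacobian J = [[0, -1, -2·z], [-2·x, 2·y + 3·z, 3·y], [-8·x, -1, 5]].
At the point, J = [[0.000, -1.000, 3.000], [6.000, -8.500, -6.000], [24.000, -1.000, 5.000]] (det J = 768.000).
Solving J·Δ = −F gives Δ = (1.369, 0.354, 1.201).
Then the next iterate is (x, y, z)₁ = (-1.631, -1.646, -0.299).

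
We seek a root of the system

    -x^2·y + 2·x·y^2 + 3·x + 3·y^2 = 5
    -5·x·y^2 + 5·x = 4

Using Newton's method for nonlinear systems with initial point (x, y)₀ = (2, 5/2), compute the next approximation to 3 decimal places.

(1.974, 1.384)

At (2, 5/2): F = (34.750, -56.500).
Jacobian J = [[-2·x·y + 2·y^2 + 3, -x^2 + 4·x·y + 6·y], [-5·y^2 + 5, -10·x·y]].
At the point, J = [[5.500, 31.000], [-26.250, -50.000]] (det J = 538.750).
Solving J·Δ = −F gives Δ = (-0.026, -1.116).
Then the next iterate is (x, y)₁ = (1.974, 1.384).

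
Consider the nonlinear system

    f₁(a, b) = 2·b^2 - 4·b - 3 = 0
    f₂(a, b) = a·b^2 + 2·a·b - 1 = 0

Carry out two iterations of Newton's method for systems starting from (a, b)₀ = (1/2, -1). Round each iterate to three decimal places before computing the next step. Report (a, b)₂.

At (1/2, -1): F = (3.000, -1.500).
Jacobian J = [[0, 4·b - 4], [b^2 + 2·b, 2·a·b + 2·a]].
At the point, J = [[0.000, -8.000], [-1.000, 0.000]] (det J = -8.000).
Solving J·Δ = −F gives Δ = (-1.500, 0.375).
Then the next iterate is (a, b)₁ = (-1.000, -0.625).
Round to (-1.000, -0.625) and repeat: F = (0.28125, -0.14062), J = [[0.000, -6.500], [-0.85938, -0.750]].
Δ = (-0.201, 0.043), so (a, b)₂ = (-1.201, -0.582).

(-1.201, -0.582)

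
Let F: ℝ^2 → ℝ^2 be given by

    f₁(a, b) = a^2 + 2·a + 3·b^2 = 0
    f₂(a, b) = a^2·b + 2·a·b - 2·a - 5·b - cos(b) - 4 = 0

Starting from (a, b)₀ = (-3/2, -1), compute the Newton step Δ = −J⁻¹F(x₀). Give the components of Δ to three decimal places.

At (-3/2, -1): F = (2.250, 4.20970).
Jacobian J = [[2·a + 2, 6·b], [2·a·b + 2·b - 2, a^2 + 2·a + sin(b) - 5]].
At the point, J = [[-1.000, -6.000], [-1.000, -6.59147]] (det J = 0.59147).
Solving J·Δ = −F gives Δ = (-17.630, 3.313).

(-17.630, 3.313)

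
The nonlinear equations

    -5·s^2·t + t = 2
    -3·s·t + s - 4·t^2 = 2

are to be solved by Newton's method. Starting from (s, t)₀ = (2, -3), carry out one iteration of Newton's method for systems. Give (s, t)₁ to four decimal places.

(1.4898, -1.7165)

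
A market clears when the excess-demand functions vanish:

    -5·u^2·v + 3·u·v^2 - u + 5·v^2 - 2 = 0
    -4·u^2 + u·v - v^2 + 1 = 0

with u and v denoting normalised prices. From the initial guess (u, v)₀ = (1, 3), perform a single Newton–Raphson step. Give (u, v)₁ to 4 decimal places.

(0.5021, 1.6979)

At (1, 3): F = (54.0000, -9.0000).
Jacobian J = [[-10·u·v + 3·v^2 - 1, -5·u^2 + 6·u·v + 10·v], [-8·u + v, u - 2·v]].
At the point, J = [[-4.0000, 43.0000], [-5.0000, -5.0000]] (det J = 235.0000).
Solving J·Δ = −F gives Δ = (-0.4979, -1.3021).
Then the next iterate is (u, v)₁ = (0.5021, 1.6979).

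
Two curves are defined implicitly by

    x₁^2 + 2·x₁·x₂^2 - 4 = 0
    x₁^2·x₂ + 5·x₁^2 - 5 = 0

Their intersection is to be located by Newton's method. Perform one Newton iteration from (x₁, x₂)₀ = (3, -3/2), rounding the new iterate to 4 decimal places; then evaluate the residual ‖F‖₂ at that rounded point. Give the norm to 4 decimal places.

6.3799

At (3, -3/2): F = (18.5000, 26.5000).
Jacobian J = [[2·x₁ + 2·x₂^2, 4·x₁·x₂], [2·x₁·x₂ + 10·x₁, x₁^2]].
At the point, J = [[10.5000, -18.0000], [21.0000, 9.0000]] (det J = 472.5000).
Solving J·Δ = −F gives Δ = (-1.3619, 0.2333).
Then the next iterate is (x₁, x₂)₁ = (1.6381, -1.2667).
Re-evaluating at (1.6381, -1.2667): F = (3.940129, 5.017831), so ‖F‖₂ = 6.3799.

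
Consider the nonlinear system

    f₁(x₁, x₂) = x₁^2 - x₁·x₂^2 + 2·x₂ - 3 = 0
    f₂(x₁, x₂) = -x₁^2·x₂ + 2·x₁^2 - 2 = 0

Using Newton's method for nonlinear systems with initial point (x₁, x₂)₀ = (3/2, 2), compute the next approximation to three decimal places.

At (3/2, 2): F = (-2.750, -2.000).
Jacobian J = [[2·x₁ - x₂^2, -2·x₁·x₂ + 2], [-2·x₁·x₂ + 4·x₁, -x₁^2]].
At the point, J = [[-1.000, -4.000], [0.000, -2.250]] (det J = 2.250).
Solving J·Δ = −F gives Δ = (0.806, -0.889).
Then the next iterate is (x₁, x₂)₁ = (2.306, 1.111).

(2.306, 1.111)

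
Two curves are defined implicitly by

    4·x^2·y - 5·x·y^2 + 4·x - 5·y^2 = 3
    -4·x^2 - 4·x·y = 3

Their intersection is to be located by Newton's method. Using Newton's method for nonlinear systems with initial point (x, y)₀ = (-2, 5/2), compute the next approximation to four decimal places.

(-1.4375, 1.9531)

At (-2, 5/2): F = (60.2500, 1.0000).
Jacobian J = [[8·x·y - 5·y^2 + 4, 4·x^2 - 10·x·y - 10·y], [-8·x - 4·y, -4·x]].
At the point, J = [[-67.2500, 41.0000], [6.0000, 8.0000]] (det J = -784.0000).
Solving J·Δ = −F gives Δ = (0.5625, -0.5469).
Then the next iterate is (x, y)₁ = (-1.4375, 1.9531).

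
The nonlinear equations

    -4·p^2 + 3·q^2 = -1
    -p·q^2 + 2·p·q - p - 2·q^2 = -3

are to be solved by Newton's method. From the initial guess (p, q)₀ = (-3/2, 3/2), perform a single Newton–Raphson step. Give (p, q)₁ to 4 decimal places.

(-1.1957, 1.2331)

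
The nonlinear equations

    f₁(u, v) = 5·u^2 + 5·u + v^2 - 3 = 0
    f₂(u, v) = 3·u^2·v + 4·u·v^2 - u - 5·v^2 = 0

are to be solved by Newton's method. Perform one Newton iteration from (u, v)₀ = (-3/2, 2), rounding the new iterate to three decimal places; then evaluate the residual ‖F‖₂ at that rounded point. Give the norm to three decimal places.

7.320

At (-3/2, 2): F = (4.750, -29.000).
Jacobian J = [[10·u + 5, 2·v], [6·u·v + 4·v^2 - 1, 3·u^2 + 8·u·v - 10·v]].
At the point, J = [[-10.000, 4.000], [-3.000, -37.250]] (det J = 384.500).
Solving J·Δ = −F gives Δ = (0.158, -0.791).
Then the next iterate is (u, v)₁ = (-1.342, 1.209).
Re-evaluating at (-1.342, 1.209): F = (0.75650, -7.28061), so ‖F‖₂ = 7.320.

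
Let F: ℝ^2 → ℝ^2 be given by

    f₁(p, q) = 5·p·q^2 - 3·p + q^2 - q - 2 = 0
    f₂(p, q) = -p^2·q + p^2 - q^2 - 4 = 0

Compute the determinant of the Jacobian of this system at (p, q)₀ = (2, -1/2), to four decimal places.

77.2500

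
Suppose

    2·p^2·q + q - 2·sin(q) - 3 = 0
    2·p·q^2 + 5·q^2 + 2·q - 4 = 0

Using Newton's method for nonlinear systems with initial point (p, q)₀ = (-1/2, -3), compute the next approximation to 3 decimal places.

(-0.149, -1.531)

At (-1/2, -3): F = (-7.21776, 26.000).
Jacobian J = [[4·p·q, 2·p^2 - 2·cos(q) + 1], [2·q^2, 4·p·q + 10·q + 2]].
At the point, J = [[6.000, 3.47998], [18.000, -22.000]] (det J = -194.63973).
Solving J·Δ = −F gives Δ = (0.351, 1.469).
Then the next iterate is (p, q)₁ = (-0.149, -1.531).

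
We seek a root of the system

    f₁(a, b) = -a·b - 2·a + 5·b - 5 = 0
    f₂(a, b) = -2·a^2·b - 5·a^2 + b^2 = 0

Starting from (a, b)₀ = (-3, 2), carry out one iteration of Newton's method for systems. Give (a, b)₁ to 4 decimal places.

At (-3, 2): F = (17.0000, -77.0000).
Jacobian J = [[-b - 2, -a + 5], [-4·a·b - 10·a, -2·a^2 + 2·b]].
At the point, J = [[-4.0000, 8.0000], [54.0000, -14.0000]] (det J = -376.0000).
Solving J·Δ = −F gives Δ = (1.0053, -1.6223).
Then the next iterate is (a, b)₁ = (-1.9947, 0.3777).

(-1.9947, 0.3777)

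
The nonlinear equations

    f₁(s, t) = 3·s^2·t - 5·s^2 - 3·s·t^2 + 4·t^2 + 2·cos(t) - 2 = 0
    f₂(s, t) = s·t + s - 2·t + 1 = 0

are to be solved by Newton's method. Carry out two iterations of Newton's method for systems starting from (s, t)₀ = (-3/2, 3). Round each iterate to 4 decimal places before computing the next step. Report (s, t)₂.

(1.3868, 4.7021)

At (-3/2, 3): F = (81.520015, -11.0000).
Jacobian J = [[6·s·t - 10·s - 3·t^2, 3·s^2 - 6·s·t + 8·t - 2·sin(t)], [t + 1, s - 2]].
At the point, J = [[-39.0000, 57.467760], [4.0000, -3.5000]] (det J = -93.371040).
Solving J·Δ = −F gives Δ = (3.7145, 1.1023).
Then the next iterate is (s, t)₁ = (2.2145, 4.1023).
Round to (2.2145, 4.1023) and repeat: F = (-11.799874, 4.094443), J = [[-18.124336, -5.337635], [5.1023, 0.2145]].
Δ = (-0.8277, 0.5998), so (s, t)₂ = (1.3868, 4.7021).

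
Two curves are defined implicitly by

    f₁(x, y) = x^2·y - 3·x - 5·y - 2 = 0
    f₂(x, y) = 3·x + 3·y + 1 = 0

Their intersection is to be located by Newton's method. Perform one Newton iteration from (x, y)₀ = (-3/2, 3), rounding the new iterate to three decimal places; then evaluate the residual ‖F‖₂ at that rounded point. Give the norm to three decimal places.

At (-3/2, 3): F = (-5.750, 5.500).
Jacobian J = [[2·x·y - 3, x^2 - 5], [3, 3]].
At the point, J = [[-12.000, -2.750], [3.000, 3.000]] (det J = -27.750).
Solving J·Δ = −F gives Δ = (-0.077, -1.757).
Then the next iterate is (x, y)₁ = (-1.577, 1.243).
Re-evaluating at (-1.577, 1.243): F = (-0.39275, -0.002), so ‖F‖₂ = 0.393.

0.393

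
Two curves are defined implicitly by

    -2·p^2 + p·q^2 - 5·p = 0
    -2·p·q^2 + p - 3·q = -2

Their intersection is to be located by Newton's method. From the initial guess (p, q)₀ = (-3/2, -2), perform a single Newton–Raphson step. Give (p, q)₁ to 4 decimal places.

(-3.5000, 0.1667)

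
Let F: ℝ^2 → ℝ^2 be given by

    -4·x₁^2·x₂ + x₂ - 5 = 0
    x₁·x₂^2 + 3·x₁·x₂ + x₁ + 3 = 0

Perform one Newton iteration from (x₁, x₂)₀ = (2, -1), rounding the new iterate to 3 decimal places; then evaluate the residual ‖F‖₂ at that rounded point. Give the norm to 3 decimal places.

At (2, -1): F = (10.000, 1.000).
Jacobian J = [[-8·x₁·x₂, -4·x₁^2 + 1], [x₂^2 + 3·x₂ + 1, 2·x₁·x₂ + 3·x₁]].
At the point, J = [[16.000, -15.000], [-1.000, 2.000]] (det J = 17.000).
Solving J·Δ = −F gives Δ = (-2.059, -1.529).
Then the next iterate is (x₁, x₂)₁ = (-0.059, -2.529).
Re-evaluating at (-0.059, -2.529): F = (-7.49379, 3.01128), so ‖F‖₂ = 8.076.

8.076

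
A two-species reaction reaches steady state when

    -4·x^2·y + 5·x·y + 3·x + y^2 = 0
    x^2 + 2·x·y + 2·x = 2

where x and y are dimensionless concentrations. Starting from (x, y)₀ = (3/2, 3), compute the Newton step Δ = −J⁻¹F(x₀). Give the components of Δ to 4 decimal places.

(-0.2717, -3.0870)

At (3/2, 3): F = (9.0000, 12.2500).
Jacobian J = [[-8·x·y + 5·y + 3, -4·x^2 + 5·x + 2·y], [2·x + 2·y + 2, 2·x]].
At the point, J = [[-18.0000, 4.5000], [11.0000, 3.0000]] (det J = -103.5000).
Solving J·Δ = −F gives Δ = (-0.2717, -3.0870).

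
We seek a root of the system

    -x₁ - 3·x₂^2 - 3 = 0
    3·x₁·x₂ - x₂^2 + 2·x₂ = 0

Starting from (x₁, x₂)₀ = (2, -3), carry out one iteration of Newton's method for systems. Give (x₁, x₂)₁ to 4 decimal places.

(1.0135, -1.2770)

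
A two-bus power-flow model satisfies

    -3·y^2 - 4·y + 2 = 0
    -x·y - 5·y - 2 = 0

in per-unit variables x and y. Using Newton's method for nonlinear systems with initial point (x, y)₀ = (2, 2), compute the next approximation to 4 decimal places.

At (2, 2): F = (-18.0000, -16.0000).
Jacobian J = [[0, -6·y - 4], [-y, -x - 5]].
At the point, J = [[0.0000, -16.0000], [-2.0000, -7.0000]] (det J = -32.0000).
Solving J·Δ = −F gives Δ = (-4.0625, -1.1250).
Then the next iterate is (x, y)₁ = (-2.0625, 0.8750).

(-2.0625, 0.8750)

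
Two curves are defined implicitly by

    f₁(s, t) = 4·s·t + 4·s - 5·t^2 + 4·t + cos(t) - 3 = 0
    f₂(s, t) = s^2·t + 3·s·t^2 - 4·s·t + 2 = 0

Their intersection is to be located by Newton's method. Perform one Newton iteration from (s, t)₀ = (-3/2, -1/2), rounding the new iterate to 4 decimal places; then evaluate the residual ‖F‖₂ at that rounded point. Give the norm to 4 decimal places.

At (-3/2, -1/2): F = (-8.372417, -3.2500).
Jacobian J = [[4·t + 4, 4·s - 10·t - sin(t) + 4], [2·s·t + 3·t^2 - 4·t, s^2 + 6·s·t - 4·s]].
At the point, J = [[2.0000, 3.479426], [4.2500, 12.7500]] (det J = 10.712441).
Solving J·Δ = −F gives Δ = (8.9093, -2.7149).
Then the next iterate is (s, t)₁ = (7.4093, -3.2149).
Re-evaluating at (7.4093, -3.2149): F = (-134.178259, 150.528217), so ‖F‖₂ = 201.6496.

201.6496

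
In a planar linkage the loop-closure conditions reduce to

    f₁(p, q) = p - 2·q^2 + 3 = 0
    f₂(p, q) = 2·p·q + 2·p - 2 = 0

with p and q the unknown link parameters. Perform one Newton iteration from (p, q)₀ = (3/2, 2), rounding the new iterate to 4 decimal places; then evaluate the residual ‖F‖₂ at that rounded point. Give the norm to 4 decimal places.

At (3/2, 2): F = (-3.5000, 7.0000).
Jacobian J = [[1, -4·q], [2·q + 2, 2·p]].
At the point, J = [[1.0000, -8.0000], [6.0000, 3.0000]] (det J = 51.0000).
Solving J·Δ = −F gives Δ = (-0.8922, -0.5490).
Then the next iterate is (p, q)₁ = (0.6078, 1.4510).
Re-evaluating at (0.6078, 1.4510): F = (-0.603002, 0.979436), so ‖F‖₂ = 1.1502.

1.1502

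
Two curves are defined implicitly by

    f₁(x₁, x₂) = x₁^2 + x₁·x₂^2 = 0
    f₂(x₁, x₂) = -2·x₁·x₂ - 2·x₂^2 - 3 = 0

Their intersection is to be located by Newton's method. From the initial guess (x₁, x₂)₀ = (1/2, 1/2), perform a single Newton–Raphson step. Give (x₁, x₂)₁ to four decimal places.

At (1/2, 1/2): F = (0.3750, -4.0000).
Jacobian J = [[2·x₁ + x₂^2, 2·x₁·x₂], [-2·x₂, -2·x₁ - 4·x₂]].
At the point, J = [[1.2500, 0.5000], [-1.0000, -3.0000]] (det J = -3.2500).
Solving J·Δ = −F gives Δ = (0.2692, -1.4231).
Then the next iterate is (x₁, x₂)₁ = (0.7692, -0.9231).

(0.7692, -0.9231)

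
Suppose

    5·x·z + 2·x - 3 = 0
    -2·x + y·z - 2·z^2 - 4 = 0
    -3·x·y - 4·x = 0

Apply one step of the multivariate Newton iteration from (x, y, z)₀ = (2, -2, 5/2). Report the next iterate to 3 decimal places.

(1.546, -1.485, 0.558)

At (2, -2, 5/2): F = (26.000, -25.500, 4.000).
Jacobian J = [[5·z + 2, 0, 5·x], [-2, z, y - 4·z], [-3·y - 4, -3·x, 0]].
At the point, J = [[14.500, 0.000, 10.000], [-2.000, 2.500, -12.000], [2.000, -6.000, 0.000]] (det J = -974.000).
Solving J·Δ = −F gives Δ = (-0.454, 0.515, -1.942).
Then the next iterate is (x, y, z)₁ = (1.546, -1.485, 0.558).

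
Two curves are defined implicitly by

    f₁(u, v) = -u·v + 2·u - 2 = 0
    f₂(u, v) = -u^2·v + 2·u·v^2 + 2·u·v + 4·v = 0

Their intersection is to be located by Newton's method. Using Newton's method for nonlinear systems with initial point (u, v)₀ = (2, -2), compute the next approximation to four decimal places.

At (2, -2): F = (6.0000, 8.0000).
Jacobian J = [[-v + 2, -u], [-2·u·v + 2·v^2 + 2·v, -u^2 + 4·u·v + 2·u + 4]].
At the point, J = [[4.0000, -2.0000], [12.0000, -12.0000]] (det J = -24.0000).
Solving J·Δ = −F gives Δ = (-2.3333, -1.6667).
Then the next iterate is (u, v)₁ = (-0.3333, -3.6667).

(-0.3333, -3.6667)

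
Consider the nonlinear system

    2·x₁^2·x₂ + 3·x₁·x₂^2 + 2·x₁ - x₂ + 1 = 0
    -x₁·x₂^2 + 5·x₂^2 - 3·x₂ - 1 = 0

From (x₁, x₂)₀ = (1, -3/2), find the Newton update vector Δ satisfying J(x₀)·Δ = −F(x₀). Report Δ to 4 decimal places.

At (1, -3/2): F = (8.2500, 12.5000).
Jacobian J = [[4·x₁·x₂ + 3·x₂^2 + 2, 2·x₁^2 + 6·x₁·x₂ - 1], [-x₂^2, -2·x₁·x₂ + 10·x₂ - 3]].
At the point, J = [[2.7500, -8.0000], [-2.2500, -15.0000]] (det J = -59.2500).
Solving J·Δ = −F gives Δ = (-0.4008, 0.8935).

(-0.4008, 0.8935)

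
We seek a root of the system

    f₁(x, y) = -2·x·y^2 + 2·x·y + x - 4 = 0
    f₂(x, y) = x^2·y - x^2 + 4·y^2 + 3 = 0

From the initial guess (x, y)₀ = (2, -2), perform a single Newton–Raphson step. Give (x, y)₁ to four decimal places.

(1.5376, -0.9543)

At (2, -2): F = (-26.0000, 7.0000).
Jacobian J = [[-2·y^2 + 2·y + 1, -4·x·y + 2·x], [2·x·y - 2·x, x^2 + 8·y]].
At the point, J = [[-11.0000, 20.0000], [-12.0000, -12.0000]] (det J = 372.0000).
Solving J·Δ = −F gives Δ = (-0.4624, 1.0457).
Then the next iterate is (x, y)₁ = (1.5376, -0.9543).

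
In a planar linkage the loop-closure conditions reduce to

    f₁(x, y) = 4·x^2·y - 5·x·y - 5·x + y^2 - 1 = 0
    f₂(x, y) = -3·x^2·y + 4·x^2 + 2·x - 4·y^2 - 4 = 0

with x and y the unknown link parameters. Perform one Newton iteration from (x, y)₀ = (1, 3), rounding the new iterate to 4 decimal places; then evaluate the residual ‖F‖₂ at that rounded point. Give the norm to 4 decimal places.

48.2824

At (1, 3): F = (0.0000, -43.0000).
Jacobian J = [[8·x·y - 5·y - 5, 4·x^2 - 5·x + 2·y], [-6·x·y + 8·x + 2, -3·x^2 - 8·y]].
At the point, J = [[4.0000, 5.0000], [-8.0000, -27.0000]] (det J = -68.0000).
Solving J·Δ = −F gives Δ = (3.1618, -2.5294).
Then the next iterate is (x, y)₁ = (4.1618, 0.4706).
Re-evaluating at (4.1618, 0.4706): F = (1.224007, 48.266866), so ‖F‖₂ = 48.2824.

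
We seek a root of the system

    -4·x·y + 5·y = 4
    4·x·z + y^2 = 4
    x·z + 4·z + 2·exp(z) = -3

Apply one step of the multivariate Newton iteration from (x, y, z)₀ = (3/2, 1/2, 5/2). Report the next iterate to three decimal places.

At (3/2, 1/2, 5/2): F = (-4.500, 11.250, 41.11499).
Jacobian J = [[-4·y, -4·x + 5, 0], [4·z, 2·y, 4·x], [z, 0, x + 2·exp(z) + 4]].
At the point, J = [[-2.000, -1.000, 0.000], [10.000, 1.000, 6.000], [2.500, 0.000, 29.86499]] (det J = 223.91990).
Solving J·Δ = −F gives Δ = (0.201, -4.903, -1.394).
Then the next iterate is (x, y, z)₁ = (1.701, -4.403, 1.106).

(1.701, -4.403, 1.106)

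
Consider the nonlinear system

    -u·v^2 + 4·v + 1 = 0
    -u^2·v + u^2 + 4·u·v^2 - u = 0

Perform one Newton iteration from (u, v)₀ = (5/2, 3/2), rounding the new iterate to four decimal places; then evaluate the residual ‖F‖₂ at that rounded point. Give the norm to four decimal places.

17.8125

At (5/2, 3/2): F = (1.3750, 16.8750).
Jacobian J = [[-v^2, -2·u·v + 4], [-2·u·v + 2·u + 4·v^2 - 1, -u^2 + 8·u·v]].
At the point, J = [[-2.2500, -3.5000], [5.5000, 23.7500]] (det J = -34.1875).
Solving J·Δ = −F gives Δ = (2.6828, -1.3318).
Then the next iterate is (u, v)₁ = (5.1828, 0.1682).
Re-evaluating at (5.1828, 0.1682): F = (1.526172, 17.747037), so ‖F‖₂ = 17.8125.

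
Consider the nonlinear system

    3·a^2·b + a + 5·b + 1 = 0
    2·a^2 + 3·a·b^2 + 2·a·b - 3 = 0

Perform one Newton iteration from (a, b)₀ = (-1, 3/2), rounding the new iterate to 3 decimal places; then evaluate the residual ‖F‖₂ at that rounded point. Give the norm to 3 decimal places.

7.034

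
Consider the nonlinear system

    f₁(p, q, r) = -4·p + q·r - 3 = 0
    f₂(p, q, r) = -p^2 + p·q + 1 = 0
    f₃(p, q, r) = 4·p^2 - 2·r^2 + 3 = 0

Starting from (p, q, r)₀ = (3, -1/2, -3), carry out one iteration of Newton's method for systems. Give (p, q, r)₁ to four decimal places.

(0.6711, -2.3794, -0.0921)

At (3, -1/2, -3): F = (-13.5000, -9.5000, 21.0000).
Jacobian J = [[-4, r, q], [-2·p + q, p, 0], [8·p, 0, -4·r]].
At the point, J = [[-4.0000, -3.0000, -0.5000], [-6.5000, 3.0000, 0.0000], [24.0000, 0.0000, 12.0000]] (det J = -342.0000).
Solving J·Δ = −F gives Δ = (-2.3289, -1.8794, 2.9079).
Then the next iterate is (p, q, r)₁ = (0.6711, -2.3794, -0.0921).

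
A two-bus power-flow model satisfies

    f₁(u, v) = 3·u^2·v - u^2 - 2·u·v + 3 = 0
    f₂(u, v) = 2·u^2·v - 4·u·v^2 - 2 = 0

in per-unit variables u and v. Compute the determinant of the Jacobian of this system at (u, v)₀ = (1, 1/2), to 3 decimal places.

J = [[6·u·v - 2·u - 2·v, 3·u^2 - 2·u], [4·u·v - 4·v^2, 2·u^2 - 8·u·v]].
At the point, J = [[0.000, 1.000], [1.000, -2.000]].
det J = -1.000.

-1.000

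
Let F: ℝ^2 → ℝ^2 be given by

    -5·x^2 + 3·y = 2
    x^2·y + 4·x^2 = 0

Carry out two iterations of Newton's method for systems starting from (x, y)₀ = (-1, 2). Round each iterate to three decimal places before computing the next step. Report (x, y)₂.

At (-1, 2): F = (-1.000, 6.000).
Jacobian J = [[-10·x, 3], [2·x·y + 8·x, x^2]].
At the point, J = [[10.000, 3.000], [-12.000, 1.000]] (det J = 46.000).
Solving J·Δ = −F gives Δ = (0.413, -1.043).
Then the next iterate is (x, y)₁ = (-0.587, 0.957).
Round to (-0.587, 0.957) and repeat: F = (-0.85184, 1.70803), J = [[5.870, 3.000], [-5.81952, 0.34457]].
Δ = (0.278, -0.260), so (x, y)₂ = (-0.309, 0.697).

(-0.309, 0.697)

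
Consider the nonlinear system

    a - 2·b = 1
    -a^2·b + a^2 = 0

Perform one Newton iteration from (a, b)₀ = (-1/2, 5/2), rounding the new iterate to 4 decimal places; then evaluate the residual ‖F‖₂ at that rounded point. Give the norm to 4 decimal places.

1.2780

At (-1/2, 5/2): F = (-6.5000, -0.3750).
Jacobian J = [[1, -2], [-2·a·b + 2·a, -a^2]].
At the point, J = [[1.0000, -2.0000], [1.5000, -0.2500]] (det J = 2.7500).
Solving J·Δ = −F gives Δ = (-0.3182, -3.4091).
Then the next iterate is (a, b)₁ = (-0.8182, -0.9091).
Re-evaluating at (-0.8182, -0.9091): F = (0.0000, 1.278049), so ‖F‖₂ = 1.2780.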